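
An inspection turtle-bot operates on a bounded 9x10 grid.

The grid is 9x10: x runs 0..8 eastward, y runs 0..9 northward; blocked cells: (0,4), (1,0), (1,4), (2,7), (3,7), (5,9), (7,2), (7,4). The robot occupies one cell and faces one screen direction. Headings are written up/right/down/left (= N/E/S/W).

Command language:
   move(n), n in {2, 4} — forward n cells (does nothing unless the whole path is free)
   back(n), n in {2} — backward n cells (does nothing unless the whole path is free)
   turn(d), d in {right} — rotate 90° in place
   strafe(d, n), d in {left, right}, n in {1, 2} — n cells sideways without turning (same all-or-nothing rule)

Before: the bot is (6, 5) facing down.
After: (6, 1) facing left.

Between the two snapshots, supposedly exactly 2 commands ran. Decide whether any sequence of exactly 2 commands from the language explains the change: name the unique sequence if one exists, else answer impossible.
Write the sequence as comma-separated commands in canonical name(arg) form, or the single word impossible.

move(4), turn(right)

key: position moved to (6,1) AND the heading swung to W — translation plus rotation needed
t0: (6, 5) facing down
step 1 (move(4)): (6, 1) facing down
step 2 (turn(right)): (6, 1) facing left
uniquely the one of 64 2-step routes that fits.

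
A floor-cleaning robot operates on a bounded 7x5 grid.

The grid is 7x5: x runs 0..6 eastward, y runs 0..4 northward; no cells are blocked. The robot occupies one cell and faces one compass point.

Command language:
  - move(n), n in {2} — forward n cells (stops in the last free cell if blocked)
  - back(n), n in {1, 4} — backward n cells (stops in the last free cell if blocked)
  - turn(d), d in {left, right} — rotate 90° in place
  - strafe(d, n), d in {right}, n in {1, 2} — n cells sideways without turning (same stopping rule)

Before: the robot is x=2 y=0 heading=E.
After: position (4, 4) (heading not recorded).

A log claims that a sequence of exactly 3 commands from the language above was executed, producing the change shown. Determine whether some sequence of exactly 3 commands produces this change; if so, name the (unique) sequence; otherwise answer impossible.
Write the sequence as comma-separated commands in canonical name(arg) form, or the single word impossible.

key: order matters: swapping move(2) and back(4) lands elsewhere
begin: x=2 y=0 heading=E
step 1 (move(2)): x=4 y=0 heading=E
step 2 (turn(right)): x=4 y=0 heading=S
step 3 (back(4)): x=4 y=4 heading=S
all 343 alternatives checked — unique.

move(2), turn(right), back(4)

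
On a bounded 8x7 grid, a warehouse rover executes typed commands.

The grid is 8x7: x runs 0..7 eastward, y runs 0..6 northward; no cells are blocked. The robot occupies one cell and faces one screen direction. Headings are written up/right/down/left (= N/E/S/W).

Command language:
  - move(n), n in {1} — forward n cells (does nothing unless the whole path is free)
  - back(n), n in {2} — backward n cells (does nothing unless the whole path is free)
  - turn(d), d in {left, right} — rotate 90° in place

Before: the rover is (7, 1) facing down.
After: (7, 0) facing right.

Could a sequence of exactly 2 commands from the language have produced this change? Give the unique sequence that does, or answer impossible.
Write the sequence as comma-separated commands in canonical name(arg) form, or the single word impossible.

key: running turn(left) before move(1) would end elsewhere — order is forced
from: (7, 1) facing down
step 1 (move(1)): (7, 0) facing down
step 2 (turn(left)): (7, 0) facing right
no rival 2-sequence matches.

move(1), turn(left)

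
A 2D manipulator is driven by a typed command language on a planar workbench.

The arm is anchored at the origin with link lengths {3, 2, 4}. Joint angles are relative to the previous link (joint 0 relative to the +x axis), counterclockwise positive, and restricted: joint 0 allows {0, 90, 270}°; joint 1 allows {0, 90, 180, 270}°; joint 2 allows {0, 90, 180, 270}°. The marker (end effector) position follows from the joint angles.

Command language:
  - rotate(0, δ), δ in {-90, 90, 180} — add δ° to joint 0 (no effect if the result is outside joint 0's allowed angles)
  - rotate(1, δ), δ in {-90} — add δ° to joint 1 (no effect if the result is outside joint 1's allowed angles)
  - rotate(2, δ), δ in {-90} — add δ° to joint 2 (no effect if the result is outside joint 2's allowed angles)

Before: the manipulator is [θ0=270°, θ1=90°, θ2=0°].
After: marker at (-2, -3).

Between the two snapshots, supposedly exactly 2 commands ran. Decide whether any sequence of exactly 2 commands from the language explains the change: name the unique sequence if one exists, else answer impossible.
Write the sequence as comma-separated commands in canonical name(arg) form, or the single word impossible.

rotate(2, -90), rotate(2, -90)

from: [θ0=270°, θ1=90°, θ2=0°]
[1] after rotate(2, -90): [θ0=270°, θ1=90°, θ2=270°]
[2] after rotate(2, -90): [θ0=270°, θ1=90°, θ2=180°]
all 25 alternatives checked — unique.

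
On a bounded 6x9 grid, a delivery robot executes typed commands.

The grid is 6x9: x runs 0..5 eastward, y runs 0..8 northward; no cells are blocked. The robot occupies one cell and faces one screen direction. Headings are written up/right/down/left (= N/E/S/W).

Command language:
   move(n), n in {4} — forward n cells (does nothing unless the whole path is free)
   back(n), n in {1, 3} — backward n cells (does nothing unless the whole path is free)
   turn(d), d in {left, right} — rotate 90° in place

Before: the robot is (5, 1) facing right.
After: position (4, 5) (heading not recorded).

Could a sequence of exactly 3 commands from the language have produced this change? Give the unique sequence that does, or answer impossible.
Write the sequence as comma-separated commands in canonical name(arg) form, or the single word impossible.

back(1), turn(left), move(4)

key: running move(4) before back(1) would end elsewhere — order is forced
t0: (5, 1) facing right
t=1 back(1) ⇒ (4, 1) facing right
t=2 turn(left) ⇒ (4, 1) facing up
t=3 move(4) ⇒ (4, 5) facing up
all 125 alternatives checked — unique.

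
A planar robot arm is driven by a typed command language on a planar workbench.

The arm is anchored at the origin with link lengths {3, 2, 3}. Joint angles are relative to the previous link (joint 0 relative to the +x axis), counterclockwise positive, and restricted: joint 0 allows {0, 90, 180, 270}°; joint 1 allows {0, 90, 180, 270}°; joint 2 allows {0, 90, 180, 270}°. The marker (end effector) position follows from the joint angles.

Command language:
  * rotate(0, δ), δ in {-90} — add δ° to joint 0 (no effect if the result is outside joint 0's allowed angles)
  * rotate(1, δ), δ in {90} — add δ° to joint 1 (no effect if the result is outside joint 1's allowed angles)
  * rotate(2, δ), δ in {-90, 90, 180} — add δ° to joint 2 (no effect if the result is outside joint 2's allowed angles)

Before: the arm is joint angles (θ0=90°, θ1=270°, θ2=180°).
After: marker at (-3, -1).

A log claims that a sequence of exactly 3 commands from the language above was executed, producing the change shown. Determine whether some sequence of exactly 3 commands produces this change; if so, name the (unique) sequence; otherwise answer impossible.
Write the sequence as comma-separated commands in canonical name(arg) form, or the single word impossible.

start: joint angles (θ0=90°, θ1=270°, θ2=180°)
step 1 (rotate(0, -90)): joint angles (θ0=0°, θ1=270°, θ2=180°)
step 2 (rotate(0, -90)): joint angles (θ0=270°, θ1=270°, θ2=180°)
step 3 (rotate(0, -90)): joint angles (θ0=180°, θ1=270°, θ2=180°)
no other 3-command option fits: unique.

rotate(0, -90), rotate(0, -90), rotate(0, -90)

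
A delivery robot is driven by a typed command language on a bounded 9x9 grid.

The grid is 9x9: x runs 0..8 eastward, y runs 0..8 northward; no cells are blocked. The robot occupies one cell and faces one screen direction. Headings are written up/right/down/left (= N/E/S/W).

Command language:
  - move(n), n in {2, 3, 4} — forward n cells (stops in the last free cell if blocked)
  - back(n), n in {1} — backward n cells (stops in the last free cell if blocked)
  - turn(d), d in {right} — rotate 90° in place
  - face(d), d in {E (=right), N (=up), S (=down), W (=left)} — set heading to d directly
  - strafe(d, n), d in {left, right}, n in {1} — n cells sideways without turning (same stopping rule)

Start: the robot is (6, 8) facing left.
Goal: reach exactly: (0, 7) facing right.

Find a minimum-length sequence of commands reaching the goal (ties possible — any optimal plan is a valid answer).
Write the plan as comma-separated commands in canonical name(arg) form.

from: (6, 8) facing left
[1] after move(3): (3, 8) facing left
[2] after move(3): (0, 8) facing left
[3] after face(E): (0, 8) facing right
[4] after strafe(right, 1): (0, 7) facing right
shorter routes all fall short; 4 is best.

move(3), move(3), face(E), strafe(right, 1)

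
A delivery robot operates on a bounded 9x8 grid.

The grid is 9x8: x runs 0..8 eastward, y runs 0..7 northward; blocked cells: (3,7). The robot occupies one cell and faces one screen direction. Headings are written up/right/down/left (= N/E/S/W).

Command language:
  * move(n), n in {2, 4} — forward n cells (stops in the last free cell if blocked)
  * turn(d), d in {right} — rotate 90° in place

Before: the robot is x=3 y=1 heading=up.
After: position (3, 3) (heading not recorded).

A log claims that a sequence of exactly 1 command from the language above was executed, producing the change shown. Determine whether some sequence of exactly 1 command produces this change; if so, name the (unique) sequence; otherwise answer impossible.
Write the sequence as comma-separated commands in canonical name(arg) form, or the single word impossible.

t0: x=3 y=1 heading=up
[1] after move(2): x=3 y=3 heading=up
no other 1-command option fits: unique.

move(2)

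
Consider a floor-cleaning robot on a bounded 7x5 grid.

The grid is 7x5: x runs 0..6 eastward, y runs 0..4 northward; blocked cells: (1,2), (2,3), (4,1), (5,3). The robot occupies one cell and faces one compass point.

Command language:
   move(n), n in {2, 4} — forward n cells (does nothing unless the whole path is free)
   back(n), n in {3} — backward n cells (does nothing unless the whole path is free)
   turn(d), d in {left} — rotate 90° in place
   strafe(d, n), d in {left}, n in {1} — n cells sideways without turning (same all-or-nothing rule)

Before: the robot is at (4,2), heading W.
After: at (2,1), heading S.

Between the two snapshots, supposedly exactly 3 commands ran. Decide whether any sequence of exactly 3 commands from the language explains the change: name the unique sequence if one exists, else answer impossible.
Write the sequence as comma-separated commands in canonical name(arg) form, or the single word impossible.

move(2), strafe(left, 1), turn(left)

key: cell and facing (now S) both changed — the 3 commands mix motion and turning
from: at (4,2), heading W
step 1 (move(2)): at (2,2), heading W
step 2 (strafe(left, 1)): at (2,1), heading W
step 3 (turn(left)): at (2,1), heading S
no other 3-command option fits: unique.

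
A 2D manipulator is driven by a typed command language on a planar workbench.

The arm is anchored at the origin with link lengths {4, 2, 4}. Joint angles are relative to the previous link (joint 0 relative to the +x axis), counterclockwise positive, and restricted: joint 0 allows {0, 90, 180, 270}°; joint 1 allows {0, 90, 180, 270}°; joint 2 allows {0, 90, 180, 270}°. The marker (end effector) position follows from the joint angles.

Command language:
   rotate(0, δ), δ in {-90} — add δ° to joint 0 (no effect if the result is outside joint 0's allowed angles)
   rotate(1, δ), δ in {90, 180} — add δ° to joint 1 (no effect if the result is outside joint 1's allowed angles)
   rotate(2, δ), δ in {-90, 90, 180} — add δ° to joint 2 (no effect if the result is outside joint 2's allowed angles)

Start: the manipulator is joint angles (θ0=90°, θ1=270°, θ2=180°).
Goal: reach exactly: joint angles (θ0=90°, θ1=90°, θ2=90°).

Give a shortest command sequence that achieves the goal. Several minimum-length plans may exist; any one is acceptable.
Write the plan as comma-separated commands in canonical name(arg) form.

from: joint angles (θ0=90°, θ1=270°, θ2=180°)
1. rotate(1, 180) → joint angles (θ0=90°, θ1=90°, θ2=180°)
2. rotate(2, -90) → joint angles (θ0=90°, θ1=90°, θ2=90°)
shorter routes all fall short; 2 is best.

rotate(1, 180), rotate(2, -90)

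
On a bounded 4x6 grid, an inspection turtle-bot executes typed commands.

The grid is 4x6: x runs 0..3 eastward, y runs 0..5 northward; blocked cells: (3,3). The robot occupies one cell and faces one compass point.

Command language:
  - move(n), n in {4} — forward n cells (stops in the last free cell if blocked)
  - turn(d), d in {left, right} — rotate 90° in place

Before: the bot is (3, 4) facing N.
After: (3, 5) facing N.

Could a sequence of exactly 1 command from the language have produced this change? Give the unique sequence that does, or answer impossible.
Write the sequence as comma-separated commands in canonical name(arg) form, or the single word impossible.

move(4)

key: move(4) runs into the grid edge before its full distance
start: (3, 4) facing N
step 1 (move(4)): (3, 5) facing N
all 3 alternatives checked — unique.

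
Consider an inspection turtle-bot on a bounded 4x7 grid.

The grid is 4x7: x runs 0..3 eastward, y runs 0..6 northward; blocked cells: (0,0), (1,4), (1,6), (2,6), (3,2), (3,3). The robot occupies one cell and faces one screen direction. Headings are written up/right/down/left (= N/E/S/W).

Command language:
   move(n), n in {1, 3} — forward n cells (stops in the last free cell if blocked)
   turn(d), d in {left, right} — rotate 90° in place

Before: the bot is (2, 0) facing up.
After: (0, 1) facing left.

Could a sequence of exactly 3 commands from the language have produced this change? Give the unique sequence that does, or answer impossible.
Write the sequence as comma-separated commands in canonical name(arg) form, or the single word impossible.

move(1), turn(left), move(3)

key: move(3) runs into the grid edge before its full distance
t0: (2, 0) facing up
step 1 (move(1)): (2, 1) facing up
step 2 (turn(left)): (2, 1) facing left
step 3 (move(3)): (0, 1) facing left
all 64 alternatives checked — unique.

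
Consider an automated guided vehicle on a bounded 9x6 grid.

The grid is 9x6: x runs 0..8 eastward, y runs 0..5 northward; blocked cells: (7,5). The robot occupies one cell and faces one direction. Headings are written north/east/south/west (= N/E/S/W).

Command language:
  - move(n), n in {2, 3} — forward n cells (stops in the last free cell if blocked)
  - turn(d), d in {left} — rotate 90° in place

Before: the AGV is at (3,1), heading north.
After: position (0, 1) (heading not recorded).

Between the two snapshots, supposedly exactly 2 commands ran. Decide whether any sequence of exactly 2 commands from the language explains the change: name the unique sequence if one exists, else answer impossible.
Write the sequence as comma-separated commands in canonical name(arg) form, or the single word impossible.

turn(left), move(3)

key: order matters: swapping turn(left) and move(3) lands elsewhere
t0: at (3,1), heading north
1. turn(left) → at (3,1), heading west
2. move(3) → at (0,1), heading west
all 9 alternatives checked — unique.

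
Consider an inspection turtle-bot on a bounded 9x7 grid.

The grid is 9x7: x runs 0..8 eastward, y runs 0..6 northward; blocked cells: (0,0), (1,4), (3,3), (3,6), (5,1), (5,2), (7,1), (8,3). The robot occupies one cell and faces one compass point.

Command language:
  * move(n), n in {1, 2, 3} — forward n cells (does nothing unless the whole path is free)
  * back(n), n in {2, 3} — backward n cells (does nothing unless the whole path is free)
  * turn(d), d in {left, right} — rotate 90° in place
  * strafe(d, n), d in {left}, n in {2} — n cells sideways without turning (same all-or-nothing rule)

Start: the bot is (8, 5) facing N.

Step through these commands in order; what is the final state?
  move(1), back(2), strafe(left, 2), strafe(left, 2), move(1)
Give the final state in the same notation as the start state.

(4, 5) facing N

from: (8, 5) facing N
t=1 move(1) ⇒ (8, 6) facing N
t=2 back(2) ⇒ (8, 4) facing N
t=3 strafe(left, 2) ⇒ (6, 4) facing N
t=4 strafe(left, 2) ⇒ (4, 4) facing N
t=5 move(1) ⇒ (4, 5) facing N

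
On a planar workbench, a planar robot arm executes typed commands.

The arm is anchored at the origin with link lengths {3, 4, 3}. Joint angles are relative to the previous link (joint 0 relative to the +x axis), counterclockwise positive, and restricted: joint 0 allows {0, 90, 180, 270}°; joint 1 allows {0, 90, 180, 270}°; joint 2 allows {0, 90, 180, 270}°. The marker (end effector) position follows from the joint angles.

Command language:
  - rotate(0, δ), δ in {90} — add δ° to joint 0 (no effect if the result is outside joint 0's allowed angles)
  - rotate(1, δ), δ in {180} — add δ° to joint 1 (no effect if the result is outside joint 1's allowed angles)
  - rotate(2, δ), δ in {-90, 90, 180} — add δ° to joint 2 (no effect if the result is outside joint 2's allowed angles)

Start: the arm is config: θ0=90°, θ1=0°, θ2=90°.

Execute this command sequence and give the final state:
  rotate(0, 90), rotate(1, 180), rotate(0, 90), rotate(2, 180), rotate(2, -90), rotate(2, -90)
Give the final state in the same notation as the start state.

start: config: θ0=90°, θ1=0°, θ2=90°
1. rotate(0, 90) → config: θ0=180°, θ1=0°, θ2=90°
2. rotate(1, 180) → config: θ0=180°, θ1=180°, θ2=90°
3. rotate(0, 90) → config: θ0=270°, θ1=180°, θ2=90°
4. rotate(2, 180) → config: θ0=270°, θ1=180°, θ2=270°
5. rotate(2, -90) → config: θ0=270°, θ1=180°, θ2=180°
6. rotate(2, -90) → config: θ0=270°, θ1=180°, θ2=90°

config: θ0=270°, θ1=180°, θ2=90°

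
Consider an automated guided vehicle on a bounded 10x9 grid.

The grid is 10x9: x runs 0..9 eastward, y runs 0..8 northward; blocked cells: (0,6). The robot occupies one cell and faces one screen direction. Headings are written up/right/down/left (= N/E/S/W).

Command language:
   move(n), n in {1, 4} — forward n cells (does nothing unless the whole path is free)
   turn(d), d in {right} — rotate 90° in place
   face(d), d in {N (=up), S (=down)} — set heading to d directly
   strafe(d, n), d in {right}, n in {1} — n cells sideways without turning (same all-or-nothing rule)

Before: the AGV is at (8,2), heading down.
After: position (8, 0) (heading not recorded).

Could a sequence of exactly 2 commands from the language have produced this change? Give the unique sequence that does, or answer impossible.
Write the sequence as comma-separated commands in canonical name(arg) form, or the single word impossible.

move(1), move(1)

t0: at (8,2), heading down
t=1 move(1) ⇒ at (8,1), heading down
t=2 move(1) ⇒ at (8,0), heading down
all 36 alternatives checked — unique.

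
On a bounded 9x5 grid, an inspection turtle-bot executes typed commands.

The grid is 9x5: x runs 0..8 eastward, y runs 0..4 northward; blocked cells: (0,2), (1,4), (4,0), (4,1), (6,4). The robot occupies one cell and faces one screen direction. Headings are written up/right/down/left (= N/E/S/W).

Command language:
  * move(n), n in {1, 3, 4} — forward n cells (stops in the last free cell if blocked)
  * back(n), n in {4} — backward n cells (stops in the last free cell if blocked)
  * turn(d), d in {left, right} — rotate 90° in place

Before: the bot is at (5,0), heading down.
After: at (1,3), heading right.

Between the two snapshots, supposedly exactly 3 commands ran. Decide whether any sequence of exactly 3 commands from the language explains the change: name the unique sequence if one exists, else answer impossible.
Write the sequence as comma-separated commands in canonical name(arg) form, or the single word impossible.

impossible

all 216 sequences checked — none match.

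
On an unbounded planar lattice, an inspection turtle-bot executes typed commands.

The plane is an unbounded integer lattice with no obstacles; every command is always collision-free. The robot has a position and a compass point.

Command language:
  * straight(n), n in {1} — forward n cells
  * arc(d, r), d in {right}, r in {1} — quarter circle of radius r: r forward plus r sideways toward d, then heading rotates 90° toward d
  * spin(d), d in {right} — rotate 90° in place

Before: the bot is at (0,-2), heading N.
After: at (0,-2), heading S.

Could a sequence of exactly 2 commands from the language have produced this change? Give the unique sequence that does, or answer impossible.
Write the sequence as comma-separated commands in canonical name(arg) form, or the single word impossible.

spin(right), spin(right)

key: parked at (0,-2) the whole time — nothing moves the robot
start: at (0,-2), heading N
t=1 spin(right) ⇒ at (0,-2), heading E
t=2 spin(right) ⇒ at (0,-2), heading S
uniquely the one of 9 2-step routes that fits.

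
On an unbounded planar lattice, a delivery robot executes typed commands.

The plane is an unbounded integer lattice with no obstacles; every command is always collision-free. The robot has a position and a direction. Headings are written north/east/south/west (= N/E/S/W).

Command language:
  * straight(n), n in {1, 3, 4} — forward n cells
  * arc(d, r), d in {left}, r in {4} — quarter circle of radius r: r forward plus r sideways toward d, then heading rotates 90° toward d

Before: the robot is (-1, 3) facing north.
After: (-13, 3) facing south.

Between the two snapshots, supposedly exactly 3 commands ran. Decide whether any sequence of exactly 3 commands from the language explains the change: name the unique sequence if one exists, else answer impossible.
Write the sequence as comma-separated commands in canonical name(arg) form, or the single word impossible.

arc(left, 4), straight(4), arc(left, 4)

key: position moved to (-13,3) AND the heading swung to S — translation plus rotation needed
t0: (-1, 3) facing north
step 1 (arc(left, 4)): (-5, 7) facing west
step 2 (straight(4)): (-9, 7) facing west
step 3 (arc(left, 4)): (-13, 3) facing south
all 64 alternatives checked — unique.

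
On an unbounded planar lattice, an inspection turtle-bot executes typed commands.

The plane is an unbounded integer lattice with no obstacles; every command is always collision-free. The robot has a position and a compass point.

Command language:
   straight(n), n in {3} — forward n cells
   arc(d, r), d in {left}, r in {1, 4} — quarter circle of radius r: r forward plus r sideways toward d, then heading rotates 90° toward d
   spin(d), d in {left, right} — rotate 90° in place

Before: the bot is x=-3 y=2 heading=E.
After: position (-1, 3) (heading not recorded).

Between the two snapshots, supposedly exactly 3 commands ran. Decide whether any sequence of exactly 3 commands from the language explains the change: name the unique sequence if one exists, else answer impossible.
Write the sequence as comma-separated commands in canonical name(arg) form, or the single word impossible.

straight(3), spin(left), arc(left, 1)

key: running arc(left, 1) before straight(3) would end elsewhere — order is forced
begin: x=-3 y=2 heading=E
1. straight(3) → x=0 y=2 heading=E
2. spin(left) → x=0 y=2 heading=N
3. arc(left, 1) → x=-1 y=3 heading=W
no other 3-command option fits: unique.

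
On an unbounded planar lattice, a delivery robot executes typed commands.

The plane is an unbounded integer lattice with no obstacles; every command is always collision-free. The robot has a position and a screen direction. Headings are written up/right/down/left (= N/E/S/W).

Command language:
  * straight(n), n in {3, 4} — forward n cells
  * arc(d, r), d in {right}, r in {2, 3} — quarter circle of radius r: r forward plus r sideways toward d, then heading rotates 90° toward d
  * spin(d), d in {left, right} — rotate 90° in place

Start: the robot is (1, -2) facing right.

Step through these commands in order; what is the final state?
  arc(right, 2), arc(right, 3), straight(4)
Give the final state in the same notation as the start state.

from: (1, -2) facing right
1. arc(right, 2) → (3, -4) facing down
2. arc(right, 3) → (0, -7) facing left
3. straight(4) → (-4, -7) facing left

(-4, -7) facing left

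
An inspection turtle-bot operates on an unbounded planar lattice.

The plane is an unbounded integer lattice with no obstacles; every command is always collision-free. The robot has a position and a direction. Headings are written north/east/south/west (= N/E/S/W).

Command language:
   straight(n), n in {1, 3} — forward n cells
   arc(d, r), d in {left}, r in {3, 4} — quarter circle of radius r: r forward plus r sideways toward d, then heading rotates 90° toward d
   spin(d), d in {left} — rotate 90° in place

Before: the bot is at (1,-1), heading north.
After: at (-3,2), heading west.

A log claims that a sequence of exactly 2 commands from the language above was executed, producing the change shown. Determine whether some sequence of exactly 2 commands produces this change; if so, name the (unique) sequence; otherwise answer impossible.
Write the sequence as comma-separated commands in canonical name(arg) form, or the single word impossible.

key: order matters: swapping arc(left, 3) and straight(1) lands elsewhere
begin: at (1,-1), heading north
t=1 arc(left, 3) ⇒ at (-2,2), heading west
t=2 straight(1) ⇒ at (-3,2), heading west
no other 2-command option fits: unique.

arc(left, 3), straight(1)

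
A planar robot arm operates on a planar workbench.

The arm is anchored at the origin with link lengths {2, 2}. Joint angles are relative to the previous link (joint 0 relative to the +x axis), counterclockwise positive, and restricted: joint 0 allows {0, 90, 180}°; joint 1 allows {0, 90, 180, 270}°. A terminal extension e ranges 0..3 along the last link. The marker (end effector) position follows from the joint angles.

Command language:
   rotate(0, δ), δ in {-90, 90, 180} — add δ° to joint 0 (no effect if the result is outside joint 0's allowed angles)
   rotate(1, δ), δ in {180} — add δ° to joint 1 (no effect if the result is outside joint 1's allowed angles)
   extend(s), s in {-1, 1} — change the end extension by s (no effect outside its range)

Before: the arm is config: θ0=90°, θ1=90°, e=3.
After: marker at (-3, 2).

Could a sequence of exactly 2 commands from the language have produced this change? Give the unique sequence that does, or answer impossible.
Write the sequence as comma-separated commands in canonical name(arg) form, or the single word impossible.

t0: config: θ0=90°, θ1=90°, e=3
t=1 extend(-1) ⇒ config: θ0=90°, θ1=90°, e=2
t=2 extend(-1) ⇒ config: θ0=90°, θ1=90°, e=1
all 36 alternatives checked — unique.

extend(-1), extend(-1)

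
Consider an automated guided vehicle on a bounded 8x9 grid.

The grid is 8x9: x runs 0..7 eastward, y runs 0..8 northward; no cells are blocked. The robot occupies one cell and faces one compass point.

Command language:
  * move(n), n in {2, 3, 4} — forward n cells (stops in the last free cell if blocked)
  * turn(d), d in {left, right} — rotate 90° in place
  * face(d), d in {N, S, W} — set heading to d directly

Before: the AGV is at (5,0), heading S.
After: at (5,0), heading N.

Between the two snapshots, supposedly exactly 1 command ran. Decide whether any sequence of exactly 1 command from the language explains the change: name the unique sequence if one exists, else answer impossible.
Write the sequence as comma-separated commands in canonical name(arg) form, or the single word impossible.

key: (5,0) unchanged — the single command moves nothing
start: at (5,0), heading S
1. face(N) → at (5,0), heading N
all 8 alternatives checked — unique.

face(N)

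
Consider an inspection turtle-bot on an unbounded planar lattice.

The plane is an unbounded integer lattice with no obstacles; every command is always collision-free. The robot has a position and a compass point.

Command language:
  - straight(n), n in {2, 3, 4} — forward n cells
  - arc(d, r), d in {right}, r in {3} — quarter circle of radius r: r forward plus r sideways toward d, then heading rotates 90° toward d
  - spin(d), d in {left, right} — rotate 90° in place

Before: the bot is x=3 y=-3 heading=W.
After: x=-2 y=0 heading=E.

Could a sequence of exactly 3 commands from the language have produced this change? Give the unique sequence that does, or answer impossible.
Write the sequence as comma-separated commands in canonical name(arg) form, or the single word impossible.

straight(2), arc(right, 3), spin(right)

key: position moved to (-2,0) AND the heading swung to E — translation plus rotation needed
begin: x=3 y=-3 heading=W
1. straight(2) → x=1 y=-3 heading=W
2. arc(right, 3) → x=-2 y=0 heading=N
3. spin(right) → x=-2 y=0 heading=E
no other 3-command option fits: unique.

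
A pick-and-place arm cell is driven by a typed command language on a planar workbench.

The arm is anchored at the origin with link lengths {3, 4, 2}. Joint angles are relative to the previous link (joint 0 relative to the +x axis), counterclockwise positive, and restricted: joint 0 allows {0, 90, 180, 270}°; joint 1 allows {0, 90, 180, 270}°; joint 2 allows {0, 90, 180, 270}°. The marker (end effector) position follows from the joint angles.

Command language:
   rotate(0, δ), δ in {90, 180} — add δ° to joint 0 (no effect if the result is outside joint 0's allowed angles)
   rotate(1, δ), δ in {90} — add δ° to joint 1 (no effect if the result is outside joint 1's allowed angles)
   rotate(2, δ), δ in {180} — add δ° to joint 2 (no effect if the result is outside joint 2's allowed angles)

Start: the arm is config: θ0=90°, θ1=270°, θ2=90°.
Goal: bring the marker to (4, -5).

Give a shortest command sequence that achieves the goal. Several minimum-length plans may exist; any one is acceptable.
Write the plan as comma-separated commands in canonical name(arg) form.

start: config: θ0=90°, θ1=270°, θ2=90°
[1] after rotate(0, 180): config: θ0=270°, θ1=270°, θ2=90°
[2] after rotate(1, 90): config: θ0=270°, θ1=0°, θ2=90°
[3] after rotate(1, 90): config: θ0=270°, θ1=90°, θ2=90°
[4] after rotate(2, 180): config: θ0=270°, θ1=90°, θ2=270°
nothing shorter than 4 reaches the goal.

rotate(0, 180), rotate(1, 90), rotate(1, 90), rotate(2, 180)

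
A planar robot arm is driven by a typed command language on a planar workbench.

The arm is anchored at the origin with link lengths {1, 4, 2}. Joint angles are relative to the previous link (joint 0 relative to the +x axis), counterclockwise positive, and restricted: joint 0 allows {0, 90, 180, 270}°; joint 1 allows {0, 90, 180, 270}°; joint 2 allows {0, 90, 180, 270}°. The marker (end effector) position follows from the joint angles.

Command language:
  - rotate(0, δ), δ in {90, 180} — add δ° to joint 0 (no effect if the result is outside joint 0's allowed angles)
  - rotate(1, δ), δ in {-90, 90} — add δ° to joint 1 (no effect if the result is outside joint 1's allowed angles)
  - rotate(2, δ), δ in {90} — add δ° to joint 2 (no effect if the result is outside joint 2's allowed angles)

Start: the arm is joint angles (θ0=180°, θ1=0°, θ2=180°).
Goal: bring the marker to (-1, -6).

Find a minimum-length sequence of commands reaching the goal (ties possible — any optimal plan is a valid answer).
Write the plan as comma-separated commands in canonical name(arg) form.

begin: joint angles (θ0=180°, θ1=0°, θ2=180°)
t=1 rotate(2, 90) ⇒ joint angles (θ0=180°, θ1=0°, θ2=270°)
t=2 rotate(2, 90) ⇒ joint angles (θ0=180°, θ1=0°, θ2=0°)
t=3 rotate(1, 90) ⇒ joint angles (θ0=180°, θ1=90°, θ2=0°)
nothing shorter than 3 reaches the goal.

rotate(2, 90), rotate(2, 90), rotate(1, 90)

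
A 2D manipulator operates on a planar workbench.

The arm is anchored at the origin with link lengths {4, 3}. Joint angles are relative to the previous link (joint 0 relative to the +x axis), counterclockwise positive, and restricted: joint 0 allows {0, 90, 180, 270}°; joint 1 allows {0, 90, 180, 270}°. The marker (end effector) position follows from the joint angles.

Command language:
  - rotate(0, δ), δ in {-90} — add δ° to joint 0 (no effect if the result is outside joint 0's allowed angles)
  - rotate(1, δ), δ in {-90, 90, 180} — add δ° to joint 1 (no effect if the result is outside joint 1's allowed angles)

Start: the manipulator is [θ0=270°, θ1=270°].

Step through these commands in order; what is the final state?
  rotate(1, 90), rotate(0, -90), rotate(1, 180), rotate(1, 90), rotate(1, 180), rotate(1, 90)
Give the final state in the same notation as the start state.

[θ0=180°, θ1=180°]

t0: [θ0=270°, θ1=270°]
step 1 (rotate(1, 90)): [θ0=270°, θ1=0°]
step 2 (rotate(0, -90)): [θ0=180°, θ1=0°]
step 3 (rotate(1, 180)): [θ0=180°, θ1=180°]
step 4 (rotate(1, 90)): [θ0=180°, θ1=270°]
step 5 (rotate(1, 180)): [θ0=180°, θ1=90°]
step 6 (rotate(1, 90)): [θ0=180°, θ1=180°]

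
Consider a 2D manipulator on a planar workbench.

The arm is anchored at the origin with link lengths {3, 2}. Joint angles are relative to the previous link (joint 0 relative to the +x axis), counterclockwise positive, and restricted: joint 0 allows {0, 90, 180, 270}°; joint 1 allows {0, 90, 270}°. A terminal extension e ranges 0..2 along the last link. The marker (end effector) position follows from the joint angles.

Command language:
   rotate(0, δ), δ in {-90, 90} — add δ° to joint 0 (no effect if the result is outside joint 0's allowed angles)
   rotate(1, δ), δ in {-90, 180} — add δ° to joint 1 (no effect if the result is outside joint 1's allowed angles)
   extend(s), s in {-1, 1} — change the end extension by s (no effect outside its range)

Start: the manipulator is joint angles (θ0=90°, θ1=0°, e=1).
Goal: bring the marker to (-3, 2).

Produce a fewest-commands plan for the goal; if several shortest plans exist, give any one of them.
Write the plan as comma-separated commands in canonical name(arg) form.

extend(-1), rotate(0, 90), rotate(1, -90)

initial: joint angles (θ0=90°, θ1=0°, e=1)
1. extend(-1) → joint angles (θ0=90°, θ1=0°, e=0)
2. rotate(0, 90) → joint angles (θ0=180°, θ1=0°, e=0)
3. rotate(1, -90) → joint angles (θ0=180°, θ1=270°, e=0)
no 2-step plan works, so 3 is optimal.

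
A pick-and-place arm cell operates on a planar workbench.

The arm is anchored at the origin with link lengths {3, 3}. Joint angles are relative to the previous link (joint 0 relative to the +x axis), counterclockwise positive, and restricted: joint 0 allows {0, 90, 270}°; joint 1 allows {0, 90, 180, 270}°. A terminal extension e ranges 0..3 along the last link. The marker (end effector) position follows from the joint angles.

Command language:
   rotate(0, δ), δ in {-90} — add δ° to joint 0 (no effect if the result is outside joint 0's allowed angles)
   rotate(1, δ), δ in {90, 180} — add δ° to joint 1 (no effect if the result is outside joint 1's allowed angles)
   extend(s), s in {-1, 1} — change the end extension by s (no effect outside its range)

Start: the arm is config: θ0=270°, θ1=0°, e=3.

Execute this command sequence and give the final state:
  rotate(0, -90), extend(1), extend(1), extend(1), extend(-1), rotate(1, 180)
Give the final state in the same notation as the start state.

config: θ0=270°, θ1=180°, e=2

begin: config: θ0=270°, θ1=0°, e=3
1. rotate(0, -90) → config: θ0=270°, θ1=0°, e=3
2. extend(1) → config: θ0=270°, θ1=0°, e=3
3. extend(1) → config: θ0=270°, θ1=0°, e=3
4. extend(1) → config: θ0=270°, θ1=0°, e=3
5. extend(-1) → config: θ0=270°, θ1=0°, e=2
6. rotate(1, 180) → config: θ0=270°, θ1=180°, e=2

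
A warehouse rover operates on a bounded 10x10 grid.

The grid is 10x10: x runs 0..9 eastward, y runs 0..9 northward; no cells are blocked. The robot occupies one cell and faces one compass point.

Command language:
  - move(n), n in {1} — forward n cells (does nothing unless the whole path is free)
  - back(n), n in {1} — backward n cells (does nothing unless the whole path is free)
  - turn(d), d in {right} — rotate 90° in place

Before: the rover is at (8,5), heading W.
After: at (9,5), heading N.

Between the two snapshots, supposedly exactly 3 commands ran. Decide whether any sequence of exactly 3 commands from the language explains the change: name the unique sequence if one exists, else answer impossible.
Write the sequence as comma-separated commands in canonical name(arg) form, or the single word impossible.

back(1), back(1), turn(right)

key: running turn(right) before back(1) would end elsewhere — order is forced
from: at (8,5), heading W
t=1 back(1) ⇒ at (9,5), heading W
t=2 back(1) ⇒ at (9,5), heading W
t=3 turn(right) ⇒ at (9,5), heading N
all 27 alternatives checked — unique.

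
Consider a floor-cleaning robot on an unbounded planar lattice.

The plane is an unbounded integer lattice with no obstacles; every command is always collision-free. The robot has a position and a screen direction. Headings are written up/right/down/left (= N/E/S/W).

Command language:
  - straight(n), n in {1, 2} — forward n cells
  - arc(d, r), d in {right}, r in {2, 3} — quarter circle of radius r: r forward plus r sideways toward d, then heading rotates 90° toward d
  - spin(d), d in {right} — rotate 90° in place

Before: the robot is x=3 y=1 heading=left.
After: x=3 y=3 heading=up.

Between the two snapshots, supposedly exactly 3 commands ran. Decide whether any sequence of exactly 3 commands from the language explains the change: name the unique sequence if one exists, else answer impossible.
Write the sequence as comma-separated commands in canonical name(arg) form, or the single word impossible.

key: cell and facing (now N) both changed — the 3 commands mix motion and turning
initial: x=3 y=1 heading=left
t=1 spin(right) ⇒ x=3 y=1 heading=up
t=2 straight(1) ⇒ x=3 y=2 heading=up
t=3 straight(1) ⇒ x=3 y=3 heading=up
no other 3-command option fits: unique.

spin(right), straight(1), straight(1)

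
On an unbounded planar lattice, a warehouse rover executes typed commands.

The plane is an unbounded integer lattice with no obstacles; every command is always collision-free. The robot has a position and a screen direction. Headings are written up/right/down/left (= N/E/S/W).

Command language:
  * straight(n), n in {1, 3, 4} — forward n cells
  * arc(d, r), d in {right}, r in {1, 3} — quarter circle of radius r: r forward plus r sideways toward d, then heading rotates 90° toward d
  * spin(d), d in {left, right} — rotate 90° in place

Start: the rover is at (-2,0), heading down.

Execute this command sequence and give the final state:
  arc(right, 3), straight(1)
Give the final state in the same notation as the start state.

at (-6,-3), heading left

from: at (-2,0), heading down
t=1 arc(right, 3) ⇒ at (-5,-3), heading left
t=2 straight(1) ⇒ at (-6,-3), heading left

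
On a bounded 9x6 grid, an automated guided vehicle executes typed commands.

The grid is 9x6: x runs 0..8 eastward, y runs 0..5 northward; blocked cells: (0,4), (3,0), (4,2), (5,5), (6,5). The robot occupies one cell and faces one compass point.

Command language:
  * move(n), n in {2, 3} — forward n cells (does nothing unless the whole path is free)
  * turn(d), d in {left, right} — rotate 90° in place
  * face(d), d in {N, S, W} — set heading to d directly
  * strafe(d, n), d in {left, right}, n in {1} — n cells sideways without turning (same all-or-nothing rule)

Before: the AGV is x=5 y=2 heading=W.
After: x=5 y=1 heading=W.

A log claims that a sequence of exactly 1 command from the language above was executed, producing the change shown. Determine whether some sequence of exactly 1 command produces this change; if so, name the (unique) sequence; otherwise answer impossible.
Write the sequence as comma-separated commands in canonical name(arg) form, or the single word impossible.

key: heading stays W — the single command does not turn
t0: x=5 y=2 heading=W
1. strafe(left, 1) → x=5 y=1 heading=W
no other 1-command option fits: unique.

strafe(left, 1)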